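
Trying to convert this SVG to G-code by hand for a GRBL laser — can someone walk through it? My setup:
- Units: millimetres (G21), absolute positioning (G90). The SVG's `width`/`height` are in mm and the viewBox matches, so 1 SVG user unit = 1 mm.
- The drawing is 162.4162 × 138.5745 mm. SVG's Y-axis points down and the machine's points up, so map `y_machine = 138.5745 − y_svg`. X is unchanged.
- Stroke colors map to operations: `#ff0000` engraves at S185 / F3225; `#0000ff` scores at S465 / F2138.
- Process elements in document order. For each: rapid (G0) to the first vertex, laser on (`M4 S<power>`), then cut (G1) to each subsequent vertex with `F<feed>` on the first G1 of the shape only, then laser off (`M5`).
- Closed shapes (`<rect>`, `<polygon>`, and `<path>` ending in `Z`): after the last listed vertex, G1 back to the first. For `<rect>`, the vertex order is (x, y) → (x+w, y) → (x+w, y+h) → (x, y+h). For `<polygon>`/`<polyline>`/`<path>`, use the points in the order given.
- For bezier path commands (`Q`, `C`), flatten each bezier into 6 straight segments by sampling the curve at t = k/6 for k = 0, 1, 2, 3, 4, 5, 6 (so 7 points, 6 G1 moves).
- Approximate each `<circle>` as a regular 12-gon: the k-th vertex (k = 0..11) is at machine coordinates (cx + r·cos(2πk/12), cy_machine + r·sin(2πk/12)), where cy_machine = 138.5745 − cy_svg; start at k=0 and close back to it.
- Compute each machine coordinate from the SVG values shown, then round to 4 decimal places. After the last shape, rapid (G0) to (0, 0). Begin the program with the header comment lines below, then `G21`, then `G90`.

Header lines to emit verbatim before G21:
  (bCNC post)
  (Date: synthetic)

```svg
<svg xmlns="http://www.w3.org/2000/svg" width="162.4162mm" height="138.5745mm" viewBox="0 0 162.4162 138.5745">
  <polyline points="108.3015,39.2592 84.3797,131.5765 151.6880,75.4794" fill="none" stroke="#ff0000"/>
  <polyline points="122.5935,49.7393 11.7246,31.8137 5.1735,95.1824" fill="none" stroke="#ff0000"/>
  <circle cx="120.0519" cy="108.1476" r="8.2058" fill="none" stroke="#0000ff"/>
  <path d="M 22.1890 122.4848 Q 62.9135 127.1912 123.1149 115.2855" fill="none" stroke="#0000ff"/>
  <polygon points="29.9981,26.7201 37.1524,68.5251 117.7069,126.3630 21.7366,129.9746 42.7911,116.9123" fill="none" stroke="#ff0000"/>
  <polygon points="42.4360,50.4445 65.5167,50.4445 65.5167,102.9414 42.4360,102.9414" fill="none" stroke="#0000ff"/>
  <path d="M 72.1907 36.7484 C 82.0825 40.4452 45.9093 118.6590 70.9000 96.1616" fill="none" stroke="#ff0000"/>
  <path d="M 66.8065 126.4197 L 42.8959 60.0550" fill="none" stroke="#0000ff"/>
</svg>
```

(bCNC post)
(Date: synthetic)
G21
G90
G0 X108.3015 Y99.3153
M4 S185
G1 X84.3797 Y6.9980 F3225
G1 X151.6880 Y63.0951
M5
G0 X122.5935 Y88.8352
M4 S185
G1 X11.7246 Y106.7608 F3225
G1 X5.1735 Y43.3921
M5
G0 X128.2577 Y30.4269
M4 S465
G1 X127.1583 Y34.5298 F2138
G1 X124.1548 Y37.5333
G1 X120.0519 Y38.6327
G1 X115.9490 Y37.5333
G1 X112.9455 Y34.5298
G1 X111.8461 Y30.4269
G1 X112.9455 Y26.3240
G1 X115.9490 Y23.3205
G1 X120.0519 Y22.2211
G1 X124.1548 Y23.3205
G1 X127.1583 Y26.3240
G1 X128.2577 Y30.4269
M5
G0 X22.1890 Y16.0897
M4 S465
G1 X36.3049 Y14.9823 F2138
G1 X51.5028 Y14.7979
G1 X67.7827 Y15.5363
G1 X85.1447 Y17.1977
G1 X103.5888 Y19.7819
G1 X123.1149 Y23.2890
M5
G0 X29.9981 Y111.8544
M4 S185
G1 X37.1524 Y70.0494 F3225
G1 X117.7069 Y12.2115
G1 X21.7366 Y8.5999
G1 X42.7911 Y21.6622
G1 X29.9981 Y111.8544
M5
G0 X42.4360 Y88.1300
M4 S465
G1 X65.5167 Y88.1300 F2138
G1 X65.5167 Y35.6331
G1 X42.4360 Y35.6331
G1 X42.4360 Y88.1300
M5
G0 X72.1907 Y101.8261
M4 S185
G1 X73.7943 Y94.5792 F3225
G1 X70.6989 Y79.7802
G1 X65.8833 Y62.2967
G1 X62.3258 Y46.9960
G1 X63.0052 Y38.7456
G1 X70.9000 Y42.4129
M5
G0 X66.8065 Y12.1548
M4 S465
G1 X42.8959 Y78.5195 F2138
M5
G0 X0.0000 Y0.0000

Since the viewBox matches the mm dimensions, user units are millimetres directly. The only transform is the Y-flip y_m = 138.5745 − y_svg.

Shape 1 is a open polyline drawn with `<polyline>`. Its stroke #ff0000 means engrave at S185, F3225. After flipping Y the toolpath is (108.3015,99.3153) → (84.3797,6.9980) → (151.6880,63.0951).

Shape 2 is a open polyline drawn with `<polyline>`. Its stroke #ff0000 means engrave at S185, F3225. After flipping Y the toolpath is (122.5935,88.8352) → (11.7246,106.7608) → (5.1735,43.3921).

Shape 3 is a circle drawn with `<circle>`. Its stroke #0000ff means score at S465, F2138. After flipping Y the toolpath is (128.2577,30.4269) → (127.1583,34.5298) → (124.1548,37.5333) → (120.0519,38.6327) → (115.9490,37.5333) → (112.9455,34.5298) → (111.8461,30.4269) → (112.9455,26.3240) → (115.9490,23.3205) → (120.0519,22.2211) → (124.1548,23.3205) → (127.1583,26.3240) → (128.2577,30.4269), returning to the start.

Shape 4 is a quadratic bezier drawn with `<path>`. Its stroke #0000ff means score at S465, F2138. After flipping Y the toolpath is (22.1890,16.0897) → (36.3049,14.9823) → (51.5028,14.7979) → (67.7827,15.5363) → (85.1447,17.1977) → (103.5888,19.7819) → (123.1149,23.2890).

Shape 5 is a closed polygon drawn with `<polygon>`. Its stroke #ff0000 means engrave at S185, F3225. After flipping Y the toolpath is (29.9981,111.8544) → (37.1524,70.0494) → (117.7069,12.2115) → (21.7366,8.5999) → (42.7911,21.6622) → (29.9981,111.8544), returning to the start.

Shape 6 is a rectangle drawn with `<polygon>`. Its stroke #0000ff means score at S465, F2138. After flipping Y the toolpath is (42.4360,88.1300) → (65.5167,88.1300) → (65.5167,35.6331) → (42.4360,35.6331) → (42.4360,88.1300), returning to the start.

Shape 7 is a cubic bezier drawn with `<path>`. Its stroke #ff0000 means engrave at S185, F3225. After flipping Y the toolpath is (72.1907,101.8261) → (73.7943,94.5792) → (70.6989,79.7802) → (65.8833,62.2967) → (62.3258,46.9960) → (63.0052,38.7456) → (70.9000,42.4129).

Shape 8 is a line segment drawn with `<path>`. Its stroke #0000ff means score at S465, F2138. After flipping Y the toolpath is (66.8065,12.1548) → (42.8959,78.5195).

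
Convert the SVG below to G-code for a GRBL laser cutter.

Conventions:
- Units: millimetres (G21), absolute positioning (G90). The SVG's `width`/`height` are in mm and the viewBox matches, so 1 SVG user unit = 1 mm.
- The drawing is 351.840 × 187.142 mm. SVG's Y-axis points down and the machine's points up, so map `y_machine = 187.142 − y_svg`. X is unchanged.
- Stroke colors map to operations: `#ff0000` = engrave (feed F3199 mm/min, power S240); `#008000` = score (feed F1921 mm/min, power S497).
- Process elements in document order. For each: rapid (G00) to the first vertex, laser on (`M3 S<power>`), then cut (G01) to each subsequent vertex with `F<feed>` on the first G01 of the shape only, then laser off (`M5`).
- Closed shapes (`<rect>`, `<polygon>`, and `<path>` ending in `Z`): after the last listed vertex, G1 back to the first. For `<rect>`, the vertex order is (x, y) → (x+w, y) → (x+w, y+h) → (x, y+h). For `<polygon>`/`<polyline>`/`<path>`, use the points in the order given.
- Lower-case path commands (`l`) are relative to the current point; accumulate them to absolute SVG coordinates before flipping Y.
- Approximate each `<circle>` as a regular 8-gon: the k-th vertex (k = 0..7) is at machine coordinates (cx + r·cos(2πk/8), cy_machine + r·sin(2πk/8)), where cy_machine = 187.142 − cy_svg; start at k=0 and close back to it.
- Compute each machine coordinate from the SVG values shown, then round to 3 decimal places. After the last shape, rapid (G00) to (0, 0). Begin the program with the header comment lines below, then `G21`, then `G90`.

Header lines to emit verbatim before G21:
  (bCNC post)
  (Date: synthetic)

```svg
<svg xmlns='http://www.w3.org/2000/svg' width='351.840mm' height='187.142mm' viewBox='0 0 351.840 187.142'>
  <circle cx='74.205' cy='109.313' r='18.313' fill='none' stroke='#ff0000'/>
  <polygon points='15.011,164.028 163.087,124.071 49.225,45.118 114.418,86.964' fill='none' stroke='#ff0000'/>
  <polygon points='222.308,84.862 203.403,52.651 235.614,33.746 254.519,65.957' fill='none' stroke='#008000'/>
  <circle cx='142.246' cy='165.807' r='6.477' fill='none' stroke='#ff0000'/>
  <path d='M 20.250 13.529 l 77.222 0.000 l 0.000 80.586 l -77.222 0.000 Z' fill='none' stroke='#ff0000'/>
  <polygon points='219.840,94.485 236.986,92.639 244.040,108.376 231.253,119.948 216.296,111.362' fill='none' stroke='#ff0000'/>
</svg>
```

(bCNC post)
(Date: synthetic)
G21
G90
G00 X92.518 Y77.829
M3 S240
G01 X87.154 Y90.778 F3199
G01 X74.205 Y96.142
G01 X61.256 Y90.778
G01 X55.892 Y77.829
G01 X61.256 Y64.880
G01 X74.205 Y59.516
G01 X87.154 Y64.880
G01 X92.518 Y77.829
M5
G00 X15.011 Y23.114
M3 S240
G01 X163.087 Y63.071 F3199
G01 X49.225 Y142.024
G01 X114.418 Y100.178
G01 X15.011 Y23.114
M5
G00 X222.308 Y102.280
M3 S497
G01 X203.403 Y134.491 F1921
G01 X235.614 Y153.396
G01 X254.519 Y121.185
G01 X222.308 Y102.280
M5
G00 X148.723 Y21.335
M3 S240
G01 X146.826 Y25.915 F3199
G01 X142.246 Y27.812
G01 X137.666 Y25.915
G01 X135.769 Y21.335
G01 X137.666 Y16.755
G01 X142.246 Y14.858
G01 X146.826 Y16.755
G01 X148.723 Y21.335
M5
G00 X20.250 Y173.613
M3 S240
G01 X97.472 Y173.613 F3199
G01 X97.472 Y93.027
G01 X20.250 Y93.027
G01 X20.250 Y173.613
M5
G00 X219.840 Y92.657
M3 S240
G01 X236.986 Y94.503 F3199
G01 X244.040 Y78.766
G01 X231.253 Y67.194
G01 X216.296 Y75.780
G01 X219.840 Y92.657
M5
G00 X0.000 Y0.000

Since the viewBox matches the mm dimensions, user units are millimetres directly. The only transform is the Y-flip y_m = 187.142 − y_svg.

Shape 1 is a circle drawn with `<circle>`. Its stroke #ff0000 means engrave at S240, F3199. After flipping Y the toolpath is (92.518,77.829) → (87.154,90.778) → (74.205,96.142) → (61.256,90.778) → (55.892,77.829) → (61.256,64.880) → (74.205,59.516) → (87.154,64.880) → (92.518,77.829), returning to the start.

Shape 2 is a closed polygon drawn with `<polygon>`. Its stroke #ff0000 means engrave at S240, F3199. After flipping Y the toolpath is (15.011,23.114) → (163.087,63.071) → (49.225,142.024) → (114.418,100.178) → (15.011,23.114), returning to the start.

Shape 3 is a regular polygon drawn with `<polygon>`. Its stroke #008000 means score at S497, F1921. After flipping Y the toolpath is (222.308,102.280) → (203.403,134.491) → (235.614,153.396) → (254.519,121.185) → (222.308,102.280), returning to the start.

Shape 4 is a circle drawn with `<circle>`. Its stroke #ff0000 means engrave at S240, F3199. After flipping Y the toolpath is (148.723,21.335) → (146.826,25.915) → (142.246,27.812) → (137.666,25.915) → (135.769,21.335) → (137.666,16.755) → (142.246,14.858) → (146.826,16.755) → (148.723,21.335), returning to the start.

Shape 5 is a rectangle drawn with `<path>`. Its stroke #ff0000 means engrave at S240, F3199. After flipping Y the toolpath is (20.250,173.613) → (97.472,173.613) → (97.472,93.027) → (20.250,93.027) → (20.250,173.613), returning to the start.

Shape 6 is a regular polygon drawn with `<polygon>`. Its stroke #ff0000 means engrave at S240, F3199. After flipping Y the toolpath is (219.840,92.657) → (236.986,94.503) → (244.040,78.766) → (231.253,67.194) → (216.296,75.780) → (219.840,92.657), returning to the start.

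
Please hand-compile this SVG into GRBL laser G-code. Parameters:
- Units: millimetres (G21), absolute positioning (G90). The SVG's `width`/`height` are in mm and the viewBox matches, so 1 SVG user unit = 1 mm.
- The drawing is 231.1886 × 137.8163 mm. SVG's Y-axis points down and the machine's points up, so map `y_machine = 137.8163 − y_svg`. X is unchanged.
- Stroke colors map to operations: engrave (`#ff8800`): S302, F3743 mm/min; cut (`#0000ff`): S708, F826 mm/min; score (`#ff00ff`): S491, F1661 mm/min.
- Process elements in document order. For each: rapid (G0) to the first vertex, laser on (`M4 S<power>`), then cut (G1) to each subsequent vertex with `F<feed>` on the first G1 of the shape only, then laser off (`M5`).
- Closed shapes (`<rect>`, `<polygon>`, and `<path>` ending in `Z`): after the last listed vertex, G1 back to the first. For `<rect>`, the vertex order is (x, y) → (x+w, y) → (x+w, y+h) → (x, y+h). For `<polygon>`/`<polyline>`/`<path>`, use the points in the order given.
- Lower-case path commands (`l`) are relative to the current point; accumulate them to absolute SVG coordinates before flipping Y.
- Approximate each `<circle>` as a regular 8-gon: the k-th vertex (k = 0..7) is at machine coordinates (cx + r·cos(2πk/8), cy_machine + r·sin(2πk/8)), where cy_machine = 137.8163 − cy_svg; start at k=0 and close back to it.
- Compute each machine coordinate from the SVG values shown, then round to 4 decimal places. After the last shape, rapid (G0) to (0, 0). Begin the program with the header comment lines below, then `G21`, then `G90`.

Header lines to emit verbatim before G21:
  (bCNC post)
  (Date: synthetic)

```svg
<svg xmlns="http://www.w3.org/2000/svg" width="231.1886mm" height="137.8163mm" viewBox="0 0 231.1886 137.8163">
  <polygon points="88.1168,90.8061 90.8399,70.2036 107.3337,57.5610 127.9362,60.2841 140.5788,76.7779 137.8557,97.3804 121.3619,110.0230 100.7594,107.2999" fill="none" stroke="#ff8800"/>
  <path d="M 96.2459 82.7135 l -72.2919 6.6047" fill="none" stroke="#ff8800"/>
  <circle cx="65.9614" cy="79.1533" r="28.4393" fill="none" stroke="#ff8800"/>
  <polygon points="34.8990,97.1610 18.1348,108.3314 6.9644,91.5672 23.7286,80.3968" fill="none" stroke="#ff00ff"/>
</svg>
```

viewBox `0 0 231.1886 137.8163` with mm width/height → 1 unit = 1 mm. Flip: y_m = 137.8163 − y_svg.

**Shape 1** — `<polygon>` regular polygon, stroke `#ff8800` → engrave (S302, F3743). Machine vertices: (88.1168,47.0102) → (90.8399,67.6127) → (107.3337,80.2553) → (127.9362,77.5322) → (140.5788,61.0384) → (137.8557,40.4359) → (121.3619,27.7933) → (100.7594,30.5164) → (88.1168,47.0102). Closed: final G1 returns to the first vertex.

**Shape 2** — `<path>` line segment, stroke `#ff8800` → engrave (S302, F3743). Machine vertices: (96.2459,55.1028) → (23.9540,48.4981). Open path.

**Shape 3** — `<circle>` circle, stroke `#ff8800` → engrave (S302, F3743). Machine vertices: (94.4007,58.6630) → (86.0710,78.7726) → (65.9614,87.1023) → (45.8518,78.7726) → (37.5221,58.6630) → (45.8518,38.5534) → (65.9614,30.2237) → (86.0710,38.5534) → (94.4007,58.6630). Closed: final G1 returns to the first vertex.

**Shape 4** — `<polygon>` regular polygon, stroke `#ff00ff` → score (S491, F1661). Machine vertices: (34.8990,40.6553) → (18.1348,29.4849) → (6.9644,46.2491) → (23.7286,57.4195) → (34.8990,40.6553). Closed: final G1 returns to the first vertex.

(bCNC post)
(Date: synthetic)
G21
G90
G0 X88.1168 Y47.0102
M4 S302
G1 X90.8399 Y67.6127 F3743
G1 X107.3337 Y80.2553
G1 X127.9362 Y77.5322
G1 X140.5788 Y61.0384
G1 X137.8557 Y40.4359
G1 X121.3619 Y27.7933
G1 X100.7594 Y30.5164
G1 X88.1168 Y47.0102
M5
G0 X96.2459 Y55.1028
M4 S302
G1 X23.9540 Y48.4981 F3743
M5
G0 X94.4007 Y58.6630
M4 S302
G1 X86.0710 Y78.7726 F3743
G1 X65.9614 Y87.1023
G1 X45.8518 Y78.7726
G1 X37.5221 Y58.6630
G1 X45.8518 Y38.5534
G1 X65.9614 Y30.2237
G1 X86.0710 Y38.5534
G1 X94.4007 Y58.6630
M5
G0 X34.8990 Y40.6553
M4 S491
G1 X18.1348 Y29.4849 F1661
G1 X6.9644 Y46.2491
G1 X23.7286 Y57.4195
G1 X34.8990 Y40.6553
M5
G0 X0.0000 Y0.0000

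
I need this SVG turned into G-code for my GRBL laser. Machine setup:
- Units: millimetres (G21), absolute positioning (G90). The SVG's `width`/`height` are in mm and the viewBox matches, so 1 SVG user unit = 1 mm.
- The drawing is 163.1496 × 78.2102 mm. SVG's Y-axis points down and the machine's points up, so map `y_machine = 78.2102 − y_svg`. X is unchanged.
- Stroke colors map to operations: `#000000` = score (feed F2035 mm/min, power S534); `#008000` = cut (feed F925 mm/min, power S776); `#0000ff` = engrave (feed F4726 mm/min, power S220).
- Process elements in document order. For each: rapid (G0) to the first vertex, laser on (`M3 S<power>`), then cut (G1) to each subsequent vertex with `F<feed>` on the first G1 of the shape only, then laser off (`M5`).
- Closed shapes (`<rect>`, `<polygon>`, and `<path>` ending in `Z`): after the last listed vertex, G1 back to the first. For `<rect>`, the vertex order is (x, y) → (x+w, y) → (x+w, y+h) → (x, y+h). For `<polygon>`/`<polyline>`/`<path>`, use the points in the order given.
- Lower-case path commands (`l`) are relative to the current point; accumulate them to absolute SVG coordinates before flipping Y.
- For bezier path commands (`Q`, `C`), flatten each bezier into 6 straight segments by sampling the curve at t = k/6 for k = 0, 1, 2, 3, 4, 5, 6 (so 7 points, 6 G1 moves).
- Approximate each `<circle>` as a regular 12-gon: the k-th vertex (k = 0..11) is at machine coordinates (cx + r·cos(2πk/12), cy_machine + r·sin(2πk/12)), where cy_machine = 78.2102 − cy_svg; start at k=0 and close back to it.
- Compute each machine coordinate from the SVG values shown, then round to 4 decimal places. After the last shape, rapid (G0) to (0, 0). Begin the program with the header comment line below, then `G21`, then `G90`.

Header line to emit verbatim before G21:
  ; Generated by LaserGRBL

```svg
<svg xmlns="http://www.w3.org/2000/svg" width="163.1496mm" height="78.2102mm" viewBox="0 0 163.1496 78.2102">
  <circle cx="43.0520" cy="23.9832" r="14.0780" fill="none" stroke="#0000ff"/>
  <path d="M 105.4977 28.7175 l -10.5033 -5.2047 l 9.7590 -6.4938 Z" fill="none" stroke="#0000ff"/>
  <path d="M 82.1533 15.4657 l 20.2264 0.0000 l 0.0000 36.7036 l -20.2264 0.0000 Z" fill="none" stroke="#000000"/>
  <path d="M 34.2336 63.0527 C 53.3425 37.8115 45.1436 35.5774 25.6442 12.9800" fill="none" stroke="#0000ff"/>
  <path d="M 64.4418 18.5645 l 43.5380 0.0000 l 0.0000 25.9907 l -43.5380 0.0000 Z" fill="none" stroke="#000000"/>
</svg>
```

; Generated by LaserGRBL
G21
G90
G0 X57.1300 Y54.2270
M3 S220
G1 X55.2439 Y61.2660 F4726
G1 X50.0910 Y66.4189
G1 X43.0520 Y68.3050
G1 X36.0130 Y66.4189
G1 X30.8601 Y61.2660
G1 X28.9740 Y54.2270
G1 X30.8601 Y47.1880
G1 X36.0130 Y42.0351
G1 X43.0520 Y40.1490
G1 X50.0910 Y42.0351
G1 X55.2439 Y47.1880
G1 X57.1300 Y54.2270
M5
G0 X105.4977 Y49.4927
M3 S220
G1 X94.9944 Y54.6974 F4726
G1 X104.7534 Y61.1912
G1 X105.4977 Y49.4927
M5
G0 X82.1533 Y62.7445
M3 S534
G1 X102.3797 Y62.7445 F2035
G1 X102.3797 Y26.0409
G1 X82.1533 Y26.0409
G1 X82.1533 Y62.7445
M5
G0 X34.2336 Y15.1575
M3 S220
G1 X41.5865 Y26.0616 F4726
G1 X44.8328 Y34.3360
G1 X44.4170 Y41.1853
G1 X40.7839 Y47.8143
G1 X34.3781 Y55.4277
G1 X25.6442 Y65.2302
M5
G0 X64.4418 Y59.6457
M3 S534
G1 X107.9798 Y59.6457 F2035
G1 X107.9798 Y33.6550
G1 X64.4418 Y33.6550
G1 X64.4418 Y59.6457
M5
G0 X0.0000 Y0.0000

1 u = 1 mm; y_m = 78.2102 − y.

[1] `<circle>` circle, #0000ff→engrave S220 F4726: (57.1300,54.2270) → (55.2439,61.2660) → (50.0910,66.4189) → (43.0520,68.3050) → (36.0130,66.4189) → (30.8601,61.2660) → (28.9740,54.2270) → (30.8601,47.1880) → (36.0130,42.0351) → (43.0520,40.1490) → (50.0910,42.0351) → (55.2439,47.1880) → (57.1300,54.2270) (closed)

[2] `<path>` regular polygon, #0000ff→engrave S220 F4726: (105.4977,49.4927) → (94.9944,54.6974) → (104.7534,61.1912) → (105.4977,49.4927) (closed)

[3] `<path>` rectangle, #000000→score S534 F2035: (82.1533,62.7445) → (102.3797,62.7445) → (102.3797,26.0409) → (82.1533,26.0409) → (82.1533,62.7445) (closed)

[4] `<path>` cubic bezier, #0000ff→engrave S220 F4726: (34.2336,15.1575) → (41.5865,26.0616) → (44.8328,34.3360) → (44.4170,41.1853) → (40.7839,47.8143) → (34.3781,55.4277) → (25.6442,65.2302)

[5] `<path>` rectangle, #000000→score S534 F2035: (64.4418,59.6457) → (107.9798,59.6457) → (107.9798,33.6550) → (64.4418,33.6550) → (64.4418,59.6457) (closed)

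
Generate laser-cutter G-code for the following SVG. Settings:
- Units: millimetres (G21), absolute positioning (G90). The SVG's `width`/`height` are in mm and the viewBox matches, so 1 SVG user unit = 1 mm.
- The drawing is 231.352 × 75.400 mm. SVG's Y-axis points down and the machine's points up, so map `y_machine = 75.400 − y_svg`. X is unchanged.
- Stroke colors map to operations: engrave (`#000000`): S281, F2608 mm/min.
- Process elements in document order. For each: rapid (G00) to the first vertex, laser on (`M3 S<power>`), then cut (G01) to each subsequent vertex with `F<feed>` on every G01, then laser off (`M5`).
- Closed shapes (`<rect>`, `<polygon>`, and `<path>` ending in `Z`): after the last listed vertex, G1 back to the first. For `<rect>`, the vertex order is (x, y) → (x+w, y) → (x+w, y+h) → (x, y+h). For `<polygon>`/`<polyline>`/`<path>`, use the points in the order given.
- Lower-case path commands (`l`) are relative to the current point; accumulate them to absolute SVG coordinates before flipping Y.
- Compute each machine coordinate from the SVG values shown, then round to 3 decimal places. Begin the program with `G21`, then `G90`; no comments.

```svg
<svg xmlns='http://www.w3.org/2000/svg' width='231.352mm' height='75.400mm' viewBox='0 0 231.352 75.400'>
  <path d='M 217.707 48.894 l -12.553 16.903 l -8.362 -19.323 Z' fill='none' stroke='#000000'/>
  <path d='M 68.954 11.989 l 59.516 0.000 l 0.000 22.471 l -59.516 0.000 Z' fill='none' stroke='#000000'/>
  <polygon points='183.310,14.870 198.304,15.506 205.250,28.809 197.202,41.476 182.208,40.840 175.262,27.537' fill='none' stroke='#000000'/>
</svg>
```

1 u = 1 mm; y_m = 75.400 − y.

[1] `<path>` regular polygon, #000000→engrave S281 F2608: (217.707,26.506) → (205.154,9.603) → (196.792,28.926) → (217.707,26.506) (closed)

[2] `<path>` rectangle, #000000→engrave S281 F2608: (68.954,63.411) → (128.470,63.411) → (128.470,40.940) → (68.954,40.940) → (68.954,63.411) (closed)

[3] `<polygon>` regular polygon, #000000→engrave S281 F2608: (183.310,60.530) → (198.304,59.894) → (205.250,46.591) → (197.202,33.924) → (182.208,34.560) → (175.262,47.863) → (183.310,60.530) (closed)

G21
G90
G00 X217.707 Y26.506
M3 S281
G01 X205.154 Y9.603 F2608
G01 X196.792 Y28.926 F2608
G01 X217.707 Y26.506 F2608
M5
G00 X68.954 Y63.411
M3 S281
G01 X128.470 Y63.411 F2608
G01 X128.470 Y40.940 F2608
G01 X68.954 Y40.940 F2608
G01 X68.954 Y63.411 F2608
M5
G00 X183.310 Y60.530
M3 S281
G01 X198.304 Y59.894 F2608
G01 X205.250 Y46.591 F2608
G01 X197.202 Y33.924 F2608
G01 X182.208 Y34.560 F2608
G01 X175.262 Y47.863 F2608
G01 X183.310 Y60.530 F2608
M5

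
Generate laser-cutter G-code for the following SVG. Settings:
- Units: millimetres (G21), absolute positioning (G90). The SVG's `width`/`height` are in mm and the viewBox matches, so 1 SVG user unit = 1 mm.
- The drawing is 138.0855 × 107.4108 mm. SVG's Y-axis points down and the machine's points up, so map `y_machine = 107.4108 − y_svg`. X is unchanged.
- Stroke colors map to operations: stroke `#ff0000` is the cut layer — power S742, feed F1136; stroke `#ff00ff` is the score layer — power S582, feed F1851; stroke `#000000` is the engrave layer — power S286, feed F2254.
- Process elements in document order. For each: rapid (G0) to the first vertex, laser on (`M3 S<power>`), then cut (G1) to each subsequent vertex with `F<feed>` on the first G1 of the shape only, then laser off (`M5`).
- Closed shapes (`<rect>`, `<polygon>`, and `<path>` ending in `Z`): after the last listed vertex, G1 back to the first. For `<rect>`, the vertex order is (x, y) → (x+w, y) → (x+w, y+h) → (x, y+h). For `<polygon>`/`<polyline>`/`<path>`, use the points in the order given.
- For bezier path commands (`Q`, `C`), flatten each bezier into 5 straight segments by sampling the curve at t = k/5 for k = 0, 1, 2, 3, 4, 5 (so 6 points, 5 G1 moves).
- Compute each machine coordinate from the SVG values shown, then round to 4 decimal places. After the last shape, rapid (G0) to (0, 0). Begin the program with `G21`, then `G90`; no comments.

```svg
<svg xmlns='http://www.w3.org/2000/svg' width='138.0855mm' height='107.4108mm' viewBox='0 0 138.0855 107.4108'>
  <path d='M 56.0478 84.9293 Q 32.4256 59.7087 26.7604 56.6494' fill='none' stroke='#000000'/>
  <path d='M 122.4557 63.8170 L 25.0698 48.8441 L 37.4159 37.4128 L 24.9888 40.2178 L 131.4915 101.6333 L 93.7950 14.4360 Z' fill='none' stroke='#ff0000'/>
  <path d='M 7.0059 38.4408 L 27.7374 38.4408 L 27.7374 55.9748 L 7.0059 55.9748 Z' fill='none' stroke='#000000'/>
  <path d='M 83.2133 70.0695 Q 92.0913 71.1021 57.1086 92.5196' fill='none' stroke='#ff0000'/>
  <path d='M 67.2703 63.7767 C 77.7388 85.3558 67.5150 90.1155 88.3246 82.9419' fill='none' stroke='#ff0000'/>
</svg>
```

1 u = 1 mm; y_m = 107.4108 − y.

[1] `<path>` quadratic bezier, #000000→engrave S286 F2254: (56.0478,22.4815) → (47.3172,31.6833) → (40.0232,39.1122) → (34.1657,44.7682) → (29.7448,48.6512) → (26.7604,50.7614)

[2] `<path>` closed polygon, #ff0000→cut S742 F1136: (122.4557,43.5938) → (25.0698,58.5667) → (37.4159,69.9980) → (24.9888,67.1930) → (131.4915,5.7775) → (93.7950,92.9748) → (122.4557,43.5938) (closed)

[3] `<path>` rectangle, #000000→engrave S286 F2254: (7.0059,68.9700) → (27.7374,68.9700) → (27.7374,51.4360) → (7.0059,51.4360) → (7.0059,68.9700) (closed)

[4] `<path>` quadratic bezier, #ff0000→cut S742 F1136: (83.2133,37.3413) → (85.0101,36.1129) → (83.2980,33.2536) → (78.0770,28.7636) → (69.3473,22.6428) → (57.1086,14.8912)

[5] `<path>` cubic bezier, #ff0000→cut S742 F1136: (67.2703,43.6341) → (71.4821,32.6659) → (73.2106,25.4998) → (74.9387,21.9013) → (79.1490,21.6358) → (88.3246,24.4689)

G21
G90
G0 X56.0478 Y22.4815
M3 S286
G1 X47.3172 Y31.6833 F2254
G1 X40.0232 Y39.1122
G1 X34.1657 Y44.7682
G1 X29.7448 Y48.6512
G1 X26.7604 Y50.7614
M5
G0 X122.4557 Y43.5938
M3 S742
G1 X25.0698 Y58.5667 F1136
G1 X37.4159 Y69.9980
G1 X24.9888 Y67.1930
G1 X131.4915 Y5.7775
G1 X93.7950 Y92.9748
G1 X122.4557 Y43.5938
M5
G0 X7.0059 Y68.9700
M3 S286
G1 X27.7374 Y68.9700 F2254
G1 X27.7374 Y51.4360
G1 X7.0059 Y51.4360
G1 X7.0059 Y68.9700
M5
G0 X83.2133 Y37.3413
M3 S742
G1 X85.0101 Y36.1129 F1136
G1 X83.2980 Y33.2536
G1 X78.0770 Y28.7636
G1 X69.3473 Y22.6428
G1 X57.1086 Y14.8912
M5
G0 X67.2703 Y43.6341
M3 S742
G1 X71.4821 Y32.6659 F1136
G1 X73.2106 Y25.4998
G1 X74.9387 Y21.9013
G1 X79.1490 Y21.6358
G1 X88.3246 Y24.4689
M5
G0 X0.0000 Y0.0000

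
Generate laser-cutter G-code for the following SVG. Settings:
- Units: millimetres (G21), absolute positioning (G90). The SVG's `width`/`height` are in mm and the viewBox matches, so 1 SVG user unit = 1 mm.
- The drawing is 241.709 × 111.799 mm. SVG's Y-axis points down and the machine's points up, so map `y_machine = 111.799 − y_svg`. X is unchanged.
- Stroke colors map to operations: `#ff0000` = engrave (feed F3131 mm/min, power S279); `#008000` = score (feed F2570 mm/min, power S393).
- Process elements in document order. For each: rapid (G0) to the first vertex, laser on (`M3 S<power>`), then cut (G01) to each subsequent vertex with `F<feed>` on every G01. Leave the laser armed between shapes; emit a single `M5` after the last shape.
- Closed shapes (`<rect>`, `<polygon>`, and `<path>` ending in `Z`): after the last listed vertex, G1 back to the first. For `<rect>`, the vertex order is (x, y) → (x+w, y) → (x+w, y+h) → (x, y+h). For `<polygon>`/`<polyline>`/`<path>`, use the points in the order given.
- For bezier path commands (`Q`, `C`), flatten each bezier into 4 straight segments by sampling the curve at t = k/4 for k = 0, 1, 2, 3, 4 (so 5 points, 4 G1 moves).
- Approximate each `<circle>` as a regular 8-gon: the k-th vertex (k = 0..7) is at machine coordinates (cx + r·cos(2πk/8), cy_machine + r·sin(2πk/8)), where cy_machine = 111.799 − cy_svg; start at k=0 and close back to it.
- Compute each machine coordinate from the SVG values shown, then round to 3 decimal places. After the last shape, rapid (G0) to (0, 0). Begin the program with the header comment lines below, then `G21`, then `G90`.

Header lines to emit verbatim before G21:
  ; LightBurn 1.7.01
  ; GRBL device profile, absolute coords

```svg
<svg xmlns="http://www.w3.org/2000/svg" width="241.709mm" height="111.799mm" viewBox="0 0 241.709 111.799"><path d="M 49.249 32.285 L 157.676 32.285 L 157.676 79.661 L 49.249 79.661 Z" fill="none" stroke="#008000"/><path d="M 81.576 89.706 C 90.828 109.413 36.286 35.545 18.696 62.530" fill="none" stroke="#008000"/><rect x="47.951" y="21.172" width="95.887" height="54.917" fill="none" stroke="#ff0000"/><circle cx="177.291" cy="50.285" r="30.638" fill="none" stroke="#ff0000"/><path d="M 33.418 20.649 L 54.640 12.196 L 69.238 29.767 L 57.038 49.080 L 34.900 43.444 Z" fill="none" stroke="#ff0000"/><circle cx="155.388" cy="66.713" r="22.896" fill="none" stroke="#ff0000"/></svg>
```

viewBox `0 0 241.709 111.799` with mm width/height → 1 unit = 1 mm. Flip: y_m = 111.799 − y_svg.

**Shape 1** — `<path>` rectangle, stroke `#008000` → score (S393, F2570). Machine vertices: (49.249,79.514) → (157.676,79.514) → (157.676,32.138) → (49.249,32.138) → (49.249,79.514). Closed: final G1 returns to the first vertex.

**Shape 2** — `<path>` cubic bezier, stroke `#008000` → score (S393, F2570). Control points (SVG): P0=(81.576,89.706), P1=(90.828,109.413), P2=(36.286,35.545), P3=(18.696,62.530); sampled at t=k/4. Machine vertices: (81.576,22.093) → (78.128,21.820) → (60.202,38.410) → (37.243,53.636) → (18.696,49.269). Open path.

**Shape 3** — `<rect>` rectangle, stroke `#ff0000` → engrave (S279, F3131). Machine vertices: (47.951,90.627) → (143.838,90.627) → (143.838,35.710) → (47.951,35.710) → (47.951,90.627). Closed: final G1 returns to the first vertex.

**Shape 4** — `<circle>` circle, stroke `#ff0000` → engrave (S279, F3131). Machine vertices: (207.929,61.514) → (198.955,83.178) → (177.291,92.152) → (155.627,83.178) → (146.653,61.514) → (155.627,39.850) → (177.291,30.876) → (198.955,39.850) → (207.929,61.514). Closed: final G1 returns to the first vertex.

**Shape 5** — `<path>` regular polygon, stroke `#ff0000` → engrave (S279, F3131). Machine vertices: (33.418,91.150) → (54.640,99.603) → (69.238,82.032) → (57.038,62.719) → (34.900,68.355) → (33.418,91.150). Closed: final G1 returns to the first vertex.

**Shape 6** — `<circle>` circle, stroke `#ff0000` → engrave (S279, F3131). Machine vertices: (178.284,45.086) → (171.578,61.276) → (155.388,67.982) → (139.198,61.276) → (132.492,45.086) → (139.198,28.896) → (155.388,22.190) → (171.578,28.896) → (178.284,45.086). Closed: final G1 returns to the first vertex.

; LightBurn 1.7.01
; GRBL device profile, absolute coords
G21
G90
G0 X49.249 Y79.514
M3 S393
G01 X157.676 Y79.514 F2570
G01 X157.676 Y32.138 F2570
G01 X49.249 Y32.138 F2570
G01 X49.249 Y79.514 F2570
G0 X81.576 Y22.093
M3 S393
G01 X78.128 Y21.820 F2570
G01 X60.202 Y38.410 F2570
G01 X37.243 Y53.636 F2570
G01 X18.696 Y49.269 F2570
G0 X47.951 Y90.627
M3 S279
G01 X143.838 Y90.627 F3131
G01 X143.838 Y35.710 F3131
G01 X47.951 Y35.710 F3131
G01 X47.951 Y90.627 F3131
G0 X207.929 Y61.514
M3 S279
G01 X198.955 Y83.178 F3131
G01 X177.291 Y92.152 F3131
G01 X155.627 Y83.178 F3131
G01 X146.653 Y61.514 F3131
G01 X155.627 Y39.850 F3131
G01 X177.291 Y30.876 F3131
G01 X198.955 Y39.850 F3131
G01 X207.929 Y61.514 F3131
G0 X33.418 Y91.150
M3 S279
G01 X54.640 Y99.603 F3131
G01 X69.238 Y82.032 F3131
G01 X57.038 Y62.719 F3131
G01 X34.900 Y68.355 F3131
G01 X33.418 Y91.150 F3131
G0 X178.284 Y45.086
M3 S279
G01 X171.578 Y61.276 F3131
G01 X155.388 Y67.982 F3131
G01 X139.198 Y61.276 F3131
G01 X132.492 Y45.086 F3131
G01 X139.198 Y28.896 F3131
G01 X155.388 Y22.190 F3131
G01 X171.578 Y28.896 F3131
G01 X178.284 Y45.086 F3131
M5
G0 X0.000 Y0.000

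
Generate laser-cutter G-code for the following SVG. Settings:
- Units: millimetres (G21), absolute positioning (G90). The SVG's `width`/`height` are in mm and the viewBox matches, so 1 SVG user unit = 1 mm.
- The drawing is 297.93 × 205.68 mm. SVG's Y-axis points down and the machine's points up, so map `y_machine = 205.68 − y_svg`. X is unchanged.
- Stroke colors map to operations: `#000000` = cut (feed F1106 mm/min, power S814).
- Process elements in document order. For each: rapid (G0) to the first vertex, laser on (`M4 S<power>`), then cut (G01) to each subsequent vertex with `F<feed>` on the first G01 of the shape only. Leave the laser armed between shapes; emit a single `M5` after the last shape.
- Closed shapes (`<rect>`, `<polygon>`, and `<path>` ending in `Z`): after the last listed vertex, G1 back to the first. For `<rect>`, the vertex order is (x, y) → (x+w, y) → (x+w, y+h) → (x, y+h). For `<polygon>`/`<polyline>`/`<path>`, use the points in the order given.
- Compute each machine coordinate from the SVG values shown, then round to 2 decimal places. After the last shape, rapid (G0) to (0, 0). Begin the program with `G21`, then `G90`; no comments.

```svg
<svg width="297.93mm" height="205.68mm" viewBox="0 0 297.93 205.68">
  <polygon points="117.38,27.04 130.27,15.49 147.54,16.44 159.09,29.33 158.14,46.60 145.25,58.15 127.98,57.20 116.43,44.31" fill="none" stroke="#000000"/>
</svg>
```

viewBox `0 0 297.93 205.68` with mm width/height → 1 unit = 1 mm. Flip: y_m = 205.68 − y_svg.

**Shape 1** — `<polygon>` regular polygon, stroke `#000000` → cut (S814, F1106). Machine vertices: (117.38,178.64) → (130.27,190.19) → (147.54,189.24) → (159.09,176.35) → (158.14,159.08) → (145.25,147.53) → (127.98,148.48) → (116.43,161.37) → (117.38,178.64). Closed: final G1 returns to the first vertex.

G21
G90
G0 X117.38 Y178.64
M4 S814
G01 X130.27 Y190.19 F1106
G01 X147.54 Y189.24
G01 X159.09 Y176.35
G01 X158.14 Y159.08
G01 X145.25 Y147.53
G01 X127.98 Y148.48
G01 X116.43 Y161.37
G01 X117.38 Y178.64
M5
G0 X0.00 Y0.00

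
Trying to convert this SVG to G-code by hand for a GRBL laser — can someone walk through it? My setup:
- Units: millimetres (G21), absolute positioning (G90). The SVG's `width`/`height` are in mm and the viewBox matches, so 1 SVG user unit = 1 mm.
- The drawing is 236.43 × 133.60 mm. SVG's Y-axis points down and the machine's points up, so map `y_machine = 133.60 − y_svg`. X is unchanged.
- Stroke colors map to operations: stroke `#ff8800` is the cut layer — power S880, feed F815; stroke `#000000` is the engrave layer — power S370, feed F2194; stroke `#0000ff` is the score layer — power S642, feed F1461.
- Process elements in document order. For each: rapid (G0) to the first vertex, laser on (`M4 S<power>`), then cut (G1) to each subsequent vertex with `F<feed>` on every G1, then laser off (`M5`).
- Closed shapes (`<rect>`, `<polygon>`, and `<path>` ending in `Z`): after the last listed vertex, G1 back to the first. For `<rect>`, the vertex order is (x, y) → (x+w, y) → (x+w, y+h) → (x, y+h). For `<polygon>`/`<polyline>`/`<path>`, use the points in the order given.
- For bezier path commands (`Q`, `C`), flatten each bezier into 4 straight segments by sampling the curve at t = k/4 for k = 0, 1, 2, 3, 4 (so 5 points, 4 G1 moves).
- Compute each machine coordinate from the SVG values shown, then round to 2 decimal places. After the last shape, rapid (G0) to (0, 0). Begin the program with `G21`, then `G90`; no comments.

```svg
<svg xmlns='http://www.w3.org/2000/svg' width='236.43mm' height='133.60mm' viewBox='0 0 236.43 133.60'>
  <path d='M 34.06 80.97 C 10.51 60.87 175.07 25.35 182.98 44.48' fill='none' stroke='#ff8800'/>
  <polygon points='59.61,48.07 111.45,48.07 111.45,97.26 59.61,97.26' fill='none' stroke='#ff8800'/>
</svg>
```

G21
G90
G0 X34.06 Y52.63
M4 S880
G1 X46.28 Y69.50 F815
G1 X96.72 Y85.59 F815
G1 X153.06 Y94.32 F815
G1 X182.98 Y89.12 F815
M5
G0 X59.61 Y85.53
M4 S880
G1 X111.45 Y85.53 F815
G1 X111.45 Y36.34 F815
G1 X59.61 Y36.34 F815
G1 X59.61 Y85.53 F815
M5
G0 X0.00 Y0.00

viewBox `0 0 236.43 133.60` with mm width/height → 1 unit = 1 mm. Flip: y_m = 133.60 − y_svg.

**Shape 1** — `<path>` cubic bezier, stroke `#ff8800` → cut (S880, F815). Control points (SVG): P0=(34.06,80.97), P1=(10.51,60.87), P2=(175.07,25.35), P3=(182.98,44.48); sampled at t=k/4. Machine vertices: (34.06,52.63) → (46.28,69.50) → (96.72,85.59) → (153.06,94.32) → (182.98,89.12). Open path.

**Shape 2** — `<polygon>` rectangle, stroke `#ff8800` → cut (S880, F815). Machine vertices: (59.61,85.53) → (111.45,85.53) → (111.45,36.34) → (59.61,36.34) → (59.61,85.53). Closed: final G1 returns to the first vertex.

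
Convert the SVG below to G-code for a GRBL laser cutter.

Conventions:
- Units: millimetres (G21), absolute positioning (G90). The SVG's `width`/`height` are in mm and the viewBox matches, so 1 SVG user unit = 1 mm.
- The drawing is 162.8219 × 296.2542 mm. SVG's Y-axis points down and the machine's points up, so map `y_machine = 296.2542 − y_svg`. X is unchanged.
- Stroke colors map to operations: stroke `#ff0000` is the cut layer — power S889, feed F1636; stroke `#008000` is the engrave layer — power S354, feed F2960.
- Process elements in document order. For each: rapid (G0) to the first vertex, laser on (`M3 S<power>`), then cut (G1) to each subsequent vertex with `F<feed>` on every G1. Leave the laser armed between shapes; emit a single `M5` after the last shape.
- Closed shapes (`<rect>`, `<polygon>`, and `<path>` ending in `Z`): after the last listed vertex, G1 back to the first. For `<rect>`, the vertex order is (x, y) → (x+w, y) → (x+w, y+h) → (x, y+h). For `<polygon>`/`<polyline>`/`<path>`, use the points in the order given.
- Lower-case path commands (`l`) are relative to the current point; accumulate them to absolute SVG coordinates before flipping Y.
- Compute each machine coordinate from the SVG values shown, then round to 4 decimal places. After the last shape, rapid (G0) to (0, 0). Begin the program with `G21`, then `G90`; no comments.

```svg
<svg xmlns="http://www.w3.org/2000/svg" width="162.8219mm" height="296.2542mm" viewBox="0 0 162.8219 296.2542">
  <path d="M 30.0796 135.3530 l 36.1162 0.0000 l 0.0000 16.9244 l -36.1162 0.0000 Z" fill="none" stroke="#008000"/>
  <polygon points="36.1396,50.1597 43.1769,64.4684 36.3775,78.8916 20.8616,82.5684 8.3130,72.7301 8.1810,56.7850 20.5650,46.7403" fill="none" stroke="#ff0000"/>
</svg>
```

G21
G90
G0 X30.0796 Y160.9012
M3 S354
G1 X66.1958 Y160.9012 F2960
G1 X66.1958 Y143.9768 F2960
G1 X30.0796 Y143.9768 F2960
G1 X30.0796 Y160.9012 F2960
G0 X36.1396 Y246.0945
M3 S889
G1 X43.1769 Y231.7858 F1636
G1 X36.3775 Y217.3626 F1636
G1 X20.8616 Y213.6858 F1636
G1 X8.3130 Y223.5241 F1636
G1 X8.1810 Y239.4692 F1636
G1 X20.5650 Y249.5139 F1636
G1 X36.1396 Y246.0945 F1636
M5
G0 X0.0000 Y0.0000

1 u = 1 mm; y_m = 296.2542 − y.

[1] `<path>` rectangle, #008000→engrave S354 F2960: (30.0796,160.9012) → (66.1958,160.9012) → (66.1958,143.9768) → (30.0796,143.9768) → (30.0796,160.9012) (closed)

[2] `<polygon>` regular polygon, #ff0000→cut S889 F1636: (36.1396,246.0945) → (43.1769,231.7858) → (36.3775,217.3626) → (20.8616,213.6858) → (8.3130,223.5241) → (8.1810,239.4692) → (20.5650,249.5139) → (36.1396,246.0945) (closed)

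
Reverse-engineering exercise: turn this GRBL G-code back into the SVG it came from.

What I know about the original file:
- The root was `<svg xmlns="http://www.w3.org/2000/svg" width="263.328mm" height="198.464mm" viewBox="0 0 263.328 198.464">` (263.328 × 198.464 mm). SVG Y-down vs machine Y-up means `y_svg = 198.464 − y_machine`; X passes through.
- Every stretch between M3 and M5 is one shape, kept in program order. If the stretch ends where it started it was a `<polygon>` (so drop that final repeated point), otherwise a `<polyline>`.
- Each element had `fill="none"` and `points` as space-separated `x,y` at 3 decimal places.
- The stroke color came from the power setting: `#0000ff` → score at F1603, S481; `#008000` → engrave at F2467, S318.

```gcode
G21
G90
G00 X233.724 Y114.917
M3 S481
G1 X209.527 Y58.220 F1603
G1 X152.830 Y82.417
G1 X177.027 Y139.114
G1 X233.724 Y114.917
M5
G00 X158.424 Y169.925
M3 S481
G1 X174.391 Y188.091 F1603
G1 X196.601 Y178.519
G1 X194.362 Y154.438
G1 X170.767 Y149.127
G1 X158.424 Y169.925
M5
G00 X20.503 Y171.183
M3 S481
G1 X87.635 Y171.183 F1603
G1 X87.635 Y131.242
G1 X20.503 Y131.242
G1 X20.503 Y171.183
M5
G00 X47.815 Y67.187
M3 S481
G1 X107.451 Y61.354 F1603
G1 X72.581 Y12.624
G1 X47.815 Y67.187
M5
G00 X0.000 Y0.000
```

Machine Y-up, SVG Y-down with viewBox height 198.464, so y_svg = 198.464 − y_machine; X carries over. Every run uses S481, so all elements get stroke `#0000ff` (score).

Run 1: The run returns to its start, so emit a `<polygon>` with points (Y-flipped): 233.724,83.547 209.527,140.244 152.830,116.047 177.027,59.350.

Run 2: The run returns to its start, so emit a `<polygon>` with points (Y-flipped): 158.424,28.539 174.391,10.373 196.601,19.945 194.362,44.026 170.767,49.337.

Run 3: The run returns to its start, so emit a `<polygon>` with points (Y-flipped): 20.503,27.281 87.635,27.281 87.635,67.222 20.503,67.222.

Run 4: The run returns to its start, so emit a `<polygon>` with points (Y-flipped): 47.815,131.277 107.451,137.110 72.581,185.840.

<svg xmlns="http://www.w3.org/2000/svg" width="263.328mm" height="198.464mm" viewBox="0 0 263.328 198.464">
  <polygon points="233.724,83.547 209.527,140.244 152.830,116.047 177.027,59.350" fill="none" stroke="#0000ff"/>
  <polygon points="158.424,28.539 174.391,10.373 196.601,19.945 194.362,44.026 170.767,49.337" fill="none" stroke="#0000ff"/>
  <polygon points="20.503,27.281 87.635,27.281 87.635,67.222 20.503,67.222" fill="none" stroke="#0000ff"/>
  <polygon points="47.815,131.277 107.451,137.110 72.581,185.840" fill="none" stroke="#0000ff"/>
</svg>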